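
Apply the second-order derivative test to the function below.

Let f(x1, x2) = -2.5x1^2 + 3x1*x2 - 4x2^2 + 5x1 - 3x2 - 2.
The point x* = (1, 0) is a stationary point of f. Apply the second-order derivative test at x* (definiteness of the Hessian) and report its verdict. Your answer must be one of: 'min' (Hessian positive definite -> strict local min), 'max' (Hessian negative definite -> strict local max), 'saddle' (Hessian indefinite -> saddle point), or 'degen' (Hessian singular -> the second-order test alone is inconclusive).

Compute the Hessian H = grad^2 f:
  H = [[-5, 3], [3, -8]]
Verify stationarity: grad f(x*) = H x* + g = (0, 0).
Eigenvalues of H: -9.8541, -3.1459.
Both eigenvalues < 0, so H is negative definite -> x* is a strict local max.

max


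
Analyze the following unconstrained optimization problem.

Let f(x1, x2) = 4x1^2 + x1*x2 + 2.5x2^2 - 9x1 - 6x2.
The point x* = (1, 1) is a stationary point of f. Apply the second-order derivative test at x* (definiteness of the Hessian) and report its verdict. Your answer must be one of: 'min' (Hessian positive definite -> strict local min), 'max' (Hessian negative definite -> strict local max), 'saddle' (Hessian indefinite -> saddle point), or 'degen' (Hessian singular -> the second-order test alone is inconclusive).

Compute the Hessian H = grad^2 f:
  H = [[8, 1], [1, 5]]
Verify stationarity: grad f(x*) = H x* + g = (0, 0).
Eigenvalues of H: 4.6972, 8.3028.
Both eigenvalues > 0, so H is positive definite -> x* is a strict local min.

min


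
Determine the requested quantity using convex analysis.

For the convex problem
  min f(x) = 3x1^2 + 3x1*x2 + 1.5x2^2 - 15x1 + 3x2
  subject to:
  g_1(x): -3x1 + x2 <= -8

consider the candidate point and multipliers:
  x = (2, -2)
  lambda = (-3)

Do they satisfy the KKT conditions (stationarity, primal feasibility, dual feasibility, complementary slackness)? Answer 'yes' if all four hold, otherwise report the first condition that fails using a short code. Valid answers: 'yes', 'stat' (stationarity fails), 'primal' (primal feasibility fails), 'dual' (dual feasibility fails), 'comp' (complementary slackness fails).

Gradient of f: grad f(x) = Q x + c = (-9, 3)
Constraint values g_i(x) = a_i^T x - b_i:
  g_1((2, -2)) = 0
Stationarity residual: grad f(x) + sum_i lambda_i a_i = (0, 0)
  -> stationarity OK
Primal feasibility (all g_i <= 0): OK
Dual feasibility (all lambda_i >= 0): FAILS
Complementary slackness (lambda_i * g_i(x) = 0 for all i): OK

Verdict: the first failing condition is dual_feasibility -> dual.

dual


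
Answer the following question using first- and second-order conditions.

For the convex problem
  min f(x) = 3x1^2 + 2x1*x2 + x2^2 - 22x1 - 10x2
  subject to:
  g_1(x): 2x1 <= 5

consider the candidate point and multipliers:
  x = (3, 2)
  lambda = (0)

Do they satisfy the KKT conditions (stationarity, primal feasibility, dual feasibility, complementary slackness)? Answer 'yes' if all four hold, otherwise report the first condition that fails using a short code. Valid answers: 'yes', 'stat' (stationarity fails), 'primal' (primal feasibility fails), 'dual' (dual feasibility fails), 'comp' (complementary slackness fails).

Gradient of f: grad f(x) = Q x + c = (0, 0)
Constraint values g_i(x) = a_i^T x - b_i:
  g_1((3, 2)) = 1
Stationarity residual: grad f(x) + sum_i lambda_i a_i = (0, 0)
  -> stationarity OK
Primal feasibility (all g_i <= 0): FAILS
Dual feasibility (all lambda_i >= 0): OK
Complementary slackness (lambda_i * g_i(x) = 0 for all i): OK

Verdict: the first failing condition is primal_feasibility -> primal.

primal


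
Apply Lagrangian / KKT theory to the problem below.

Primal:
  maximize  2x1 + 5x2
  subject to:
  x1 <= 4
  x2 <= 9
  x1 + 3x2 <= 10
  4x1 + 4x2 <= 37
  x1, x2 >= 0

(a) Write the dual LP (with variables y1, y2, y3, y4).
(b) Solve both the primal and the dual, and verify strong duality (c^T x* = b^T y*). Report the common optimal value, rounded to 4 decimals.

The standard primal-dual pair for 'max c^T x s.t. A x <= b, x >= 0' is:
  Dual:  min b^T y  s.t.  A^T y >= c,  y >= 0.

So the dual LP is:
  minimize  4y1 + 9y2 + 10y3 + 37y4
  subject to:
    y1 + y3 + 4y4 >= 2
    y2 + 3y3 + 4y4 >= 5
    y1, y2, y3, y4 >= 0

Solving the primal: x* = (4, 2).
  primal value c^T x* = 18.
Solving the dual: y* = (0.3333, 0, 1.6667, 0).
  dual value b^T y* = 18.
Strong duality: c^T x* = b^T y*. Confirmed.

18


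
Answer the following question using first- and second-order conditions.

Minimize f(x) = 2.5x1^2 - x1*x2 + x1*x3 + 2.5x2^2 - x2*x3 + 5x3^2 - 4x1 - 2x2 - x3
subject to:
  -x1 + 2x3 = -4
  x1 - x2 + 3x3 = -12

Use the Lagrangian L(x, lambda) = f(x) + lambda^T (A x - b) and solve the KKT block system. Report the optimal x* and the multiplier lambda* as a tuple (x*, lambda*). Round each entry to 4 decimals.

Form the Lagrangian:
  L(x, lambda) = (1/2) x^T Q x + c^T x + lambda^T (A x - b)
Stationarity (grad_x L = 0): Q x + c + A^T lambda = 0.
Primal feasibility: A x = b.

This gives the KKT block system:
  [ Q   A^T ] [ x     ]   [-c ]
  [ A    0  ] [ lambda ] = [ b ]

Solving the linear system:
  x*      = (-1.5349, 2.1628, -2.7674)
  lambda* = (-3.4884, 13.1163)
  f(x*)   = 74.0116

x* = (-1.5349, 2.1628, -2.7674), lambda* = (-3.4884, 13.1163)


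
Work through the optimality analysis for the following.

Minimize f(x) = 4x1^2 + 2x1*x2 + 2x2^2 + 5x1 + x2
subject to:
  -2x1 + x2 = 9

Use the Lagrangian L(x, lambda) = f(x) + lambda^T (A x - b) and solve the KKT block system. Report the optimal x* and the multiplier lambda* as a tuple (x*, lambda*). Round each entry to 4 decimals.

Form the Lagrangian:
  L(x, lambda) = (1/2) x^T Q x + c^T x + lambda^T (A x - b)
Stationarity (grad_x L = 0): Q x + c + A^T lambda = 0.
Primal feasibility: A x = b.

This gives the KKT block system:
  [ Q   A^T ] [ x     ]   [-c ]
  [ A    0  ] [ lambda ] = [ b ]

Solving the linear system:
  x*      = (-3.0312, 2.9375)
  lambda* = (-6.6875)
  f(x*)   = 23.9844

x* = (-3.0312, 2.9375), lambda* = (-6.6875)


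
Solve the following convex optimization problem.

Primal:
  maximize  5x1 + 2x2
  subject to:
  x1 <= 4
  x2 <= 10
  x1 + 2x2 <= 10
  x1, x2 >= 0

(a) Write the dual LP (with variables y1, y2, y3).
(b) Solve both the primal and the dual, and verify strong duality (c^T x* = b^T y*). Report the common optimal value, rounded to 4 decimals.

The standard primal-dual pair for 'max c^T x s.t. A x <= b, x >= 0' is:
  Dual:  min b^T y  s.t.  A^T y >= c,  y >= 0.

So the dual LP is:
  minimize  4y1 + 10y2 + 10y3
  subject to:
    y1 + y3 >= 5
    y2 + 2y3 >= 2
    y1, y2, y3 >= 0

Solving the primal: x* = (4, 3).
  primal value c^T x* = 26.
Solving the dual: y* = (4, 0, 1).
  dual value b^T y* = 26.
Strong duality: c^T x* = b^T y*. Confirmed.

26


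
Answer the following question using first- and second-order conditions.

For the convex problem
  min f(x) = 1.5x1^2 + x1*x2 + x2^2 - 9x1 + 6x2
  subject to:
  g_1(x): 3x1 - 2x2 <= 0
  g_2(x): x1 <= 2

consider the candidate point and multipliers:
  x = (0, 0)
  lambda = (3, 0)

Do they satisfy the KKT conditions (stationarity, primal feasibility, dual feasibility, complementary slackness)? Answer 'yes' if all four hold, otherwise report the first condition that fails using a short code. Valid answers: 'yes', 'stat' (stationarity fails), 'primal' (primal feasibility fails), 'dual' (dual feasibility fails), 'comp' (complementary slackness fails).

Gradient of f: grad f(x) = Q x + c = (-9, 6)
Constraint values g_i(x) = a_i^T x - b_i:
  g_1((0, 0)) = 0
  g_2((0, 0)) = -2
Stationarity residual: grad f(x) + sum_i lambda_i a_i = (0, 0)
  -> stationarity OK
Primal feasibility (all g_i <= 0): OK
Dual feasibility (all lambda_i >= 0): OK
Complementary slackness (lambda_i * g_i(x) = 0 for all i): OK

Verdict: yes, KKT holds.

yes


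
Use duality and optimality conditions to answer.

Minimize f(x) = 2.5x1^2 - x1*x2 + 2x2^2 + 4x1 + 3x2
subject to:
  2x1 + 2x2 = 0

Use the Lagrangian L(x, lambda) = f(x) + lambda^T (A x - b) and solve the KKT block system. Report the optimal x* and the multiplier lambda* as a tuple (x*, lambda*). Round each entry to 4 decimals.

Form the Lagrangian:
  L(x, lambda) = (1/2) x^T Q x + c^T x + lambda^T (A x - b)
Stationarity (grad_x L = 0): Q x + c + A^T lambda = 0.
Primal feasibility: A x = b.

This gives the KKT block system:
  [ Q   A^T ] [ x     ]   [-c ]
  [ A    0  ] [ lambda ] = [ b ]

Solving the linear system:
  x*      = (-0.0909, 0.0909)
  lambda* = (-1.7273)
  f(x*)   = -0.0455

x* = (-0.0909, 0.0909), lambda* = (-1.7273)


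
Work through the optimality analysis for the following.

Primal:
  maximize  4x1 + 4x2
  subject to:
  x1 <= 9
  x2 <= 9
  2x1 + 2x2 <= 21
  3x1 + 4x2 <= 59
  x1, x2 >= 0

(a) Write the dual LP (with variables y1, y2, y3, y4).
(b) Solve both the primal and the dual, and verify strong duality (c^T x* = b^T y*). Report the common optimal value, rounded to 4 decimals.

The standard primal-dual pair for 'max c^T x s.t. A x <= b, x >= 0' is:
  Dual:  min b^T y  s.t.  A^T y >= c,  y >= 0.

So the dual LP is:
  minimize  9y1 + 9y2 + 21y3 + 59y4
  subject to:
    y1 + 2y3 + 3y4 >= 4
    y2 + 2y3 + 4y4 >= 4
    y1, y2, y3, y4 >= 0

Solving the primal: x* = (9, 1.5).
  primal value c^T x* = 42.
Solving the dual: y* = (0, 0, 2, 0).
  dual value b^T y* = 42.
Strong duality: c^T x* = b^T y*. Confirmed.

42


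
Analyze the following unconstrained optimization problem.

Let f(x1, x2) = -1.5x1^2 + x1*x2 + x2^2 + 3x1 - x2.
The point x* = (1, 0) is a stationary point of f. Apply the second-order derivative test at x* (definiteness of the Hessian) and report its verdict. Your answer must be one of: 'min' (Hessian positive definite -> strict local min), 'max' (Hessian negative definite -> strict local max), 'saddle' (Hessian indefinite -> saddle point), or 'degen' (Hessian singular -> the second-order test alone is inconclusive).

Compute the Hessian H = grad^2 f:
  H = [[-3, 1], [1, 2]]
Verify stationarity: grad f(x*) = H x* + g = (0, 0).
Eigenvalues of H: -3.1926, 2.1926.
Eigenvalues have mixed signs, so H is indefinite -> x* is a saddle point.

saddle


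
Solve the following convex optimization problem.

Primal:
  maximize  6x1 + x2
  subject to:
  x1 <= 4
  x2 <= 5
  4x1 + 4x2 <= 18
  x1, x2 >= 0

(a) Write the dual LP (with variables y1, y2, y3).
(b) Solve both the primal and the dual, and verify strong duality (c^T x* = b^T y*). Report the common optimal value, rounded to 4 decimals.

The standard primal-dual pair for 'max c^T x s.t. A x <= b, x >= 0' is:
  Dual:  min b^T y  s.t.  A^T y >= c,  y >= 0.

So the dual LP is:
  minimize  4y1 + 5y2 + 18y3
  subject to:
    y1 + 4y3 >= 6
    y2 + 4y3 >= 1
    y1, y2, y3 >= 0

Solving the primal: x* = (4, 0.5).
  primal value c^T x* = 24.5.
Solving the dual: y* = (5, 0, 0.25).
  dual value b^T y* = 24.5.
Strong duality: c^T x* = b^T y*. Confirmed.

24.5


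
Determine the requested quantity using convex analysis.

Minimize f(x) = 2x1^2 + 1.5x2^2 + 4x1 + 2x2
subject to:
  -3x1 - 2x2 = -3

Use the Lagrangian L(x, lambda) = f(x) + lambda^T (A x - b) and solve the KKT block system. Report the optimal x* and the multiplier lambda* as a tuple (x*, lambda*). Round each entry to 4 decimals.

Form the Lagrangian:
  L(x, lambda) = (1/2) x^T Q x + c^T x + lambda^T (A x - b)
Stationarity (grad_x L = 0): Q x + c + A^T lambda = 0.
Primal feasibility: A x = b.

This gives the KKT block system:
  [ Q   A^T ] [ x     ]   [-c ]
  [ A    0  ] [ lambda ] = [ b ]

Solving the linear system:
  x*      = (0.5349, 0.6977)
  lambda* = (2.0465)
  f(x*)   = 4.8372

x* = (0.5349, 0.6977), lambda* = (2.0465)


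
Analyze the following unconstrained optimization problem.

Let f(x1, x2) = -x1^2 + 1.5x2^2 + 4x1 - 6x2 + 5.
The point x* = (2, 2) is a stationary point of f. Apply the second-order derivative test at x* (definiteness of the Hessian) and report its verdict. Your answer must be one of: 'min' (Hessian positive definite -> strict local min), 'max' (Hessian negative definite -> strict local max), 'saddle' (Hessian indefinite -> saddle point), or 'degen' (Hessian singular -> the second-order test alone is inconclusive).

Compute the Hessian H = grad^2 f:
  H = [[-2, 0], [0, 3]]
Verify stationarity: grad f(x*) = H x* + g = (0, 0).
Eigenvalues of H: -2, 3.
Eigenvalues have mixed signs, so H is indefinite -> x* is a saddle point.

saddle


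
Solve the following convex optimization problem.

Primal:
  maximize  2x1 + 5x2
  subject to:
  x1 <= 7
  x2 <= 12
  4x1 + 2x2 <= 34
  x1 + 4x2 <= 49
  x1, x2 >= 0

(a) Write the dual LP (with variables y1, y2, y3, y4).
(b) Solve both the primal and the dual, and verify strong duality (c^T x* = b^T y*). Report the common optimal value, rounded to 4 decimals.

The standard primal-dual pair for 'max c^T x s.t. A x <= b, x >= 0' is:
  Dual:  min b^T y  s.t.  A^T y >= c,  y >= 0.

So the dual LP is:
  minimize  7y1 + 12y2 + 34y3 + 49y4
  subject to:
    y1 + 4y3 + y4 >= 2
    y2 + 2y3 + 4y4 >= 5
    y1, y2, y3, y4 >= 0

Solving the primal: x* = (2.7143, 11.5714).
  primal value c^T x* = 63.2857.
Solving the dual: y* = (0, 0, 0.2143, 1.1429).
  dual value b^T y* = 63.2857.
Strong duality: c^T x* = b^T y*. Confirmed.

63.2857


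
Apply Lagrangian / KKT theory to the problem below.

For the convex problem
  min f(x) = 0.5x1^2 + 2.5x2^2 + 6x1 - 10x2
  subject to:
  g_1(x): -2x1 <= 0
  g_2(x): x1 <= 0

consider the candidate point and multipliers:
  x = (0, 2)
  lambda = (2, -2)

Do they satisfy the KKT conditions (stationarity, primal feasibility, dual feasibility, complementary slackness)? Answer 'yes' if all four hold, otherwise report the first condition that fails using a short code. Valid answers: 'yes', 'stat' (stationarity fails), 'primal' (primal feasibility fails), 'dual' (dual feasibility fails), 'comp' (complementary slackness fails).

Gradient of f: grad f(x) = Q x + c = (6, 0)
Constraint values g_i(x) = a_i^T x - b_i:
  g_1((0, 2)) = 0
  g_2((0, 2)) = 0
Stationarity residual: grad f(x) + sum_i lambda_i a_i = (0, 0)
  -> stationarity OK
Primal feasibility (all g_i <= 0): OK
Dual feasibility (all lambda_i >= 0): FAILS
Complementary slackness (lambda_i * g_i(x) = 0 for all i): OK

Verdict: the first failing condition is dual_feasibility -> dual.

dual


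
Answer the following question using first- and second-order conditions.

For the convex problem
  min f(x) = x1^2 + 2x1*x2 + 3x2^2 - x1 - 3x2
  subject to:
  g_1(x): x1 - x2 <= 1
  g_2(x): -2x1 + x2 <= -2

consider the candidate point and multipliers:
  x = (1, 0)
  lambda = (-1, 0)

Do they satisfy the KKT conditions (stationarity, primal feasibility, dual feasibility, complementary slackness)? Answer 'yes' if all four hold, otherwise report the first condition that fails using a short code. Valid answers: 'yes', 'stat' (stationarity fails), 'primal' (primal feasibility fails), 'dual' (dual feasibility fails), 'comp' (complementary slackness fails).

Gradient of f: grad f(x) = Q x + c = (1, -1)
Constraint values g_i(x) = a_i^T x - b_i:
  g_1((1, 0)) = 0
  g_2((1, 0)) = 0
Stationarity residual: grad f(x) + sum_i lambda_i a_i = (0, 0)
  -> stationarity OK
Primal feasibility (all g_i <= 0): OK
Dual feasibility (all lambda_i >= 0): FAILS
Complementary slackness (lambda_i * g_i(x) = 0 for all i): OK

Verdict: the first failing condition is dual_feasibility -> dual.

dual


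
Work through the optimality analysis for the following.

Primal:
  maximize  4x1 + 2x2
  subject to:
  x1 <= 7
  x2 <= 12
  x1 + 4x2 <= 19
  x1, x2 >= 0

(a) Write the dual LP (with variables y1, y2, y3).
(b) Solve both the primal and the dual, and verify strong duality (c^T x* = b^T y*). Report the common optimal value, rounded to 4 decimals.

The standard primal-dual pair for 'max c^T x s.t. A x <= b, x >= 0' is:
  Dual:  min b^T y  s.t.  A^T y >= c,  y >= 0.

So the dual LP is:
  minimize  7y1 + 12y2 + 19y3
  subject to:
    y1 + y3 >= 4
    y2 + 4y3 >= 2
    y1, y2, y3 >= 0

Solving the primal: x* = (7, 3).
  primal value c^T x* = 34.
Solving the dual: y* = (3.5, 0, 0.5).
  dual value b^T y* = 34.
Strong duality: c^T x* = b^T y*. Confirmed.

34


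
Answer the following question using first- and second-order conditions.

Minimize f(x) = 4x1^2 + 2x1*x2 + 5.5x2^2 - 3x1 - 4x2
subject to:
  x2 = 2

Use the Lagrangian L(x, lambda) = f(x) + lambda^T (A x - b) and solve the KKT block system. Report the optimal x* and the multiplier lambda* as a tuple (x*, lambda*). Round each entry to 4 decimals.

Form the Lagrangian:
  L(x, lambda) = (1/2) x^T Q x + c^T x + lambda^T (A x - b)
Stationarity (grad_x L = 0): Q x + c + A^T lambda = 0.
Primal feasibility: A x = b.

This gives the KKT block system:
  [ Q   A^T ] [ x     ]   [-c ]
  [ A    0  ] [ lambda ] = [ b ]

Solving the linear system:
  x*      = (-0.125, 2)
  lambda* = (-17.75)
  f(x*)   = 13.9375

x* = (-0.125, 2), lambda* = (-17.75)


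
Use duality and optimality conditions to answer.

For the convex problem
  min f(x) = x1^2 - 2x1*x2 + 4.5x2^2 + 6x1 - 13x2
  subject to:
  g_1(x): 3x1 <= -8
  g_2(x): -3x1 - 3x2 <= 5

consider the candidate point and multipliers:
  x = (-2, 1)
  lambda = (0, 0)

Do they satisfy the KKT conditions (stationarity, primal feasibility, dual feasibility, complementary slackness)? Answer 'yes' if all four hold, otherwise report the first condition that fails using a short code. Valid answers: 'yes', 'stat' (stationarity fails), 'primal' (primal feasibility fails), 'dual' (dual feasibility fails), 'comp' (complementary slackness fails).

Gradient of f: grad f(x) = Q x + c = (0, 0)
Constraint values g_i(x) = a_i^T x - b_i:
  g_1((-2, 1)) = 2
  g_2((-2, 1)) = -2
Stationarity residual: grad f(x) + sum_i lambda_i a_i = (0, 0)
  -> stationarity OK
Primal feasibility (all g_i <= 0): FAILS
Dual feasibility (all lambda_i >= 0): OK
Complementary slackness (lambda_i * g_i(x) = 0 for all i): OK

Verdict: the first failing condition is primal_feasibility -> primal.

primal


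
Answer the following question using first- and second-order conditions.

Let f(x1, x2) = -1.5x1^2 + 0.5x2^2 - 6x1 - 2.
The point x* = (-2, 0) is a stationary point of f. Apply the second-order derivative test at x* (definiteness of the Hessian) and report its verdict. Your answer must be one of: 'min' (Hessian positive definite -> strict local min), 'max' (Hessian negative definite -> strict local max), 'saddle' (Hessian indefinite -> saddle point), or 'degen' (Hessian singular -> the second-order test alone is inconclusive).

Compute the Hessian H = grad^2 f:
  H = [[-3, 0], [0, 1]]
Verify stationarity: grad f(x*) = H x* + g = (0, 0).
Eigenvalues of H: -3, 1.
Eigenvalues have mixed signs, so H is indefinite -> x* is a saddle point.

saddle


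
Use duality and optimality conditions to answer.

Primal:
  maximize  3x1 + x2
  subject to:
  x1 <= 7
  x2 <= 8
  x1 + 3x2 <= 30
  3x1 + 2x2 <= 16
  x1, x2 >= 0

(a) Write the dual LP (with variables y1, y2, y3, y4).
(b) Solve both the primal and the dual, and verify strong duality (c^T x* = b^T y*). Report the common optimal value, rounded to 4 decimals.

The standard primal-dual pair for 'max c^T x s.t. A x <= b, x >= 0' is:
  Dual:  min b^T y  s.t.  A^T y >= c,  y >= 0.

So the dual LP is:
  minimize  7y1 + 8y2 + 30y3 + 16y4
  subject to:
    y1 + y3 + 3y4 >= 3
    y2 + 3y3 + 2y4 >= 1
    y1, y2, y3, y4 >= 0

Solving the primal: x* = (5.3333, 0).
  primal value c^T x* = 16.
Solving the dual: y* = (0, 0, 0, 1).
  dual value b^T y* = 16.
Strong duality: c^T x* = b^T y*. Confirmed.

16


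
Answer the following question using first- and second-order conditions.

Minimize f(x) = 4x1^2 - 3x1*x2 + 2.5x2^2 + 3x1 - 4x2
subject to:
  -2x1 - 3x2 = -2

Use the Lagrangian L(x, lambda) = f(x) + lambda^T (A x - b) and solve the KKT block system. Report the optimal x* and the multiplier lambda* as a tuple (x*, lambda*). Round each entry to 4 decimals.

Form the Lagrangian:
  L(x, lambda) = (1/2) x^T Q x + c^T x + lambda^T (A x - b)
Stationarity (grad_x L = 0): Q x + c + A^T lambda = 0.
Primal feasibility: A x = b.

This gives the KKT block system:
  [ Q   A^T ] [ x     ]   [-c ]
  [ A    0  ] [ lambda ] = [ b ]

Solving the linear system:
  x*      = (-0.1016, 0.7344)
  lambda* = (-0.0078)
  f(x*)   = -1.6289

x* = (-0.1016, 0.7344), lambda* = (-0.0078)


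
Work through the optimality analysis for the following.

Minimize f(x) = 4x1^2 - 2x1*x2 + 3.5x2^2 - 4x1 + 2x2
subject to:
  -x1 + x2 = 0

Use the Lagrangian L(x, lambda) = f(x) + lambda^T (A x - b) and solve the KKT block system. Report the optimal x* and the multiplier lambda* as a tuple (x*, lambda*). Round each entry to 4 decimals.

Form the Lagrangian:
  L(x, lambda) = (1/2) x^T Q x + c^T x + lambda^T (A x - b)
Stationarity (grad_x L = 0): Q x + c + A^T lambda = 0.
Primal feasibility: A x = b.

This gives the KKT block system:
  [ Q   A^T ] [ x     ]   [-c ]
  [ A    0  ] [ lambda ] = [ b ]

Solving the linear system:
  x*      = (0.1818, 0.1818)
  lambda* = (-2.9091)
  f(x*)   = -0.1818

x* = (0.1818, 0.1818), lambda* = (-2.9091)


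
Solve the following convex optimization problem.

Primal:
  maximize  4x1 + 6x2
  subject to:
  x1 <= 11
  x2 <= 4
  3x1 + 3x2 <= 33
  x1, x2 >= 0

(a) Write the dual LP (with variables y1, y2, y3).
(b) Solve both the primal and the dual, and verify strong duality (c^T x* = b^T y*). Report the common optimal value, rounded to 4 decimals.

The standard primal-dual pair for 'max c^T x s.t. A x <= b, x >= 0' is:
  Dual:  min b^T y  s.t.  A^T y >= c,  y >= 0.

So the dual LP is:
  minimize  11y1 + 4y2 + 33y3
  subject to:
    y1 + 3y3 >= 4
    y2 + 3y3 >= 6
    y1, y2, y3 >= 0

Solving the primal: x* = (7, 4).
  primal value c^T x* = 52.
Solving the dual: y* = (0, 2, 1.3333).
  dual value b^T y* = 52.
Strong duality: c^T x* = b^T y*. Confirmed.

52


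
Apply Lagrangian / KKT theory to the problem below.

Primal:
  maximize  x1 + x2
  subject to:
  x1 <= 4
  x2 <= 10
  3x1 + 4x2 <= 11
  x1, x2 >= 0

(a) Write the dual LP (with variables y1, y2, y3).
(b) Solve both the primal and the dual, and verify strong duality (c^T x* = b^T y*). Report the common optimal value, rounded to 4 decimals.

The standard primal-dual pair for 'max c^T x s.t. A x <= b, x >= 0' is:
  Dual:  min b^T y  s.t.  A^T y >= c,  y >= 0.

So the dual LP is:
  minimize  4y1 + 10y2 + 11y3
  subject to:
    y1 + 3y3 >= 1
    y2 + 4y3 >= 1
    y1, y2, y3 >= 0

Solving the primal: x* = (3.6667, 0).
  primal value c^T x* = 3.6667.
Solving the dual: y* = (0, 0, 0.3333).
  dual value b^T y* = 3.6667.
Strong duality: c^T x* = b^T y*. Confirmed.

3.6667


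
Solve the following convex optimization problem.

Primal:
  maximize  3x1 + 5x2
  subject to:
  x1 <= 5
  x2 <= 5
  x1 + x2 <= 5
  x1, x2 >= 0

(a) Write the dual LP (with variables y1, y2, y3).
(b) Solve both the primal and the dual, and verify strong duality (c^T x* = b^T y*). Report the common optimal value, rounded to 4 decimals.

The standard primal-dual pair for 'max c^T x s.t. A x <= b, x >= 0' is:
  Dual:  min b^T y  s.t.  A^T y >= c,  y >= 0.

So the dual LP is:
  minimize  5y1 + 5y2 + 5y3
  subject to:
    y1 + y3 >= 3
    y2 + y3 >= 5
    y1, y2, y3 >= 0

Solving the primal: x* = (0, 5).
  primal value c^T x* = 25.
Solving the dual: y* = (0, 0, 5).
  dual value b^T y* = 25.
Strong duality: c^T x* = b^T y*. Confirmed.

25


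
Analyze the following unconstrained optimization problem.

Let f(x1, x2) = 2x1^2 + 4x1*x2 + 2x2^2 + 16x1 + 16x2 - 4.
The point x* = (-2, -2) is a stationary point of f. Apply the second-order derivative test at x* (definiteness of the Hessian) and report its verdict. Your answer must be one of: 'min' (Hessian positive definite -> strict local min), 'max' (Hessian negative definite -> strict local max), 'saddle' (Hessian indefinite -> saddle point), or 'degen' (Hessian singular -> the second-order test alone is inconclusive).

Compute the Hessian H = grad^2 f:
  H = [[4, 4], [4, 4]]
Verify stationarity: grad f(x*) = H x* + g = (0, 0).
Eigenvalues of H: 0, 8.
H has a zero eigenvalue (singular; positive semidefinite but not definite), so H is neither positive definite, negative definite, nor indefinite. The second-order test alone is inconclusive -> degen.
(Indeed, f is constant along the null direction of H through x*, so x* is not a strict local extremum.)

degen


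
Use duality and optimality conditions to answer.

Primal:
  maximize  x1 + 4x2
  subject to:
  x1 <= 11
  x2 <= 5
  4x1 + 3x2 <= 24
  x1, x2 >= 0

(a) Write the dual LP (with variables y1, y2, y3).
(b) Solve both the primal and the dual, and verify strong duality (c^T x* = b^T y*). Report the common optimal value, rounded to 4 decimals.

The standard primal-dual pair for 'max c^T x s.t. A x <= b, x >= 0' is:
  Dual:  min b^T y  s.t.  A^T y >= c,  y >= 0.

So the dual LP is:
  minimize  11y1 + 5y2 + 24y3
  subject to:
    y1 + 4y3 >= 1
    y2 + 3y3 >= 4
    y1, y2, y3 >= 0

Solving the primal: x* = (2.25, 5).
  primal value c^T x* = 22.25.
Solving the dual: y* = (0, 3.25, 0.25).
  dual value b^T y* = 22.25.
Strong duality: c^T x* = b^T y*. Confirmed.

22.25


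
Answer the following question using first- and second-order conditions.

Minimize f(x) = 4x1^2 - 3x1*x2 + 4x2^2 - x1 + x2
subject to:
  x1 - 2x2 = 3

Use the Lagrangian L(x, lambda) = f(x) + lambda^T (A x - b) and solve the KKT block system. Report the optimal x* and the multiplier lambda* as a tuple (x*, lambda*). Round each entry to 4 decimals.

Form the Lagrangian:
  L(x, lambda) = (1/2) x^T Q x + c^T x + lambda^T (A x - b)
Stationarity (grad_x L = 0): Q x + c + A^T lambda = 0.
Primal feasibility: A x = b.

This gives the KKT block system:
  [ Q   A^T ] [ x     ]   [-c ]
  [ A    0  ] [ lambda ] = [ b ]

Solving the linear system:
  x*      = (0.2857, -1.3571)
  lambda* = (-5.3571)
  f(x*)   = 7.2143

x* = (0.2857, -1.3571), lambda* = (-5.3571)


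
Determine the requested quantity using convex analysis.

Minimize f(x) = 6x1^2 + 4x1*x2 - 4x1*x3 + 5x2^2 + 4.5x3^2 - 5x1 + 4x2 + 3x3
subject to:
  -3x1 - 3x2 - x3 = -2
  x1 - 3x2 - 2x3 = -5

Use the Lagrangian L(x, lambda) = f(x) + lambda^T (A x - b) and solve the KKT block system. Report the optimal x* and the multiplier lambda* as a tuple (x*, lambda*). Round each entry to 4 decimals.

Form the Lagrangian:
  L(x, lambda) = (1/2) x^T Q x + c^T x + lambda^T (A x - b)
Stationarity (grad_x L = 0): Q x + c + A^T lambda = 0.
Primal feasibility: A x = b.

This gives the KKT block system:
  [ Q   A^T ] [ x     ]   [-c ]
  [ A    0  ] [ lambda ] = [ b ]

Solving the linear system:
  x*      = (-0.6266, 1.1287, 0.4937)
  lambda* = (-1.4298, 5.6898)
  f(x*)   = 17.3592

x* = (-0.6266, 1.1287, 0.4937), lambda* = (-1.4298, 5.6898)


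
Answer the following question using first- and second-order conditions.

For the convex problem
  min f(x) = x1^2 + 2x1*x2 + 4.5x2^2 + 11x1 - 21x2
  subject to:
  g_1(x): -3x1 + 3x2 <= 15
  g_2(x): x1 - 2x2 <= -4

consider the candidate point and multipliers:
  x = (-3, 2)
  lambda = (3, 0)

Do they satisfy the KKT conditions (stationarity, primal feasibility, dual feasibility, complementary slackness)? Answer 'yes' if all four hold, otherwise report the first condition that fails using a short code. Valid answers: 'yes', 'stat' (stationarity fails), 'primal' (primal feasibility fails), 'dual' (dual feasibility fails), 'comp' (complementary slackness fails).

Gradient of f: grad f(x) = Q x + c = (9, -9)
Constraint values g_i(x) = a_i^T x - b_i:
  g_1((-3, 2)) = 0
  g_2((-3, 2)) = -3
Stationarity residual: grad f(x) + sum_i lambda_i a_i = (0, 0)
  -> stationarity OK
Primal feasibility (all g_i <= 0): OK
Dual feasibility (all lambda_i >= 0): OK
Complementary slackness (lambda_i * g_i(x) = 0 for all i): OK

Verdict: yes, KKT holds.

yes


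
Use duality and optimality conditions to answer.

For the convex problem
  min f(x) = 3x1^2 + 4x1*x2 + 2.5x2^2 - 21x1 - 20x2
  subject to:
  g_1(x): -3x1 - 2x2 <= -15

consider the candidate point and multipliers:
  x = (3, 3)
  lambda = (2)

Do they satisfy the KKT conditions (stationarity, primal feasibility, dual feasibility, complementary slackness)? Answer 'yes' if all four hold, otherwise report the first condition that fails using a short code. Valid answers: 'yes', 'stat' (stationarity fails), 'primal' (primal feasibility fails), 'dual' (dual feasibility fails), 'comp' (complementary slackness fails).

Gradient of f: grad f(x) = Q x + c = (9, 7)
Constraint values g_i(x) = a_i^T x - b_i:
  g_1((3, 3)) = 0
Stationarity residual: grad f(x) + sum_i lambda_i a_i = (3, 3)
  -> stationarity FAILS
Primal feasibility (all g_i <= 0): OK
Dual feasibility (all lambda_i >= 0): OK
Complementary slackness (lambda_i * g_i(x) = 0 for all i): OK

Verdict: the first failing condition is stationarity -> stat.

stat


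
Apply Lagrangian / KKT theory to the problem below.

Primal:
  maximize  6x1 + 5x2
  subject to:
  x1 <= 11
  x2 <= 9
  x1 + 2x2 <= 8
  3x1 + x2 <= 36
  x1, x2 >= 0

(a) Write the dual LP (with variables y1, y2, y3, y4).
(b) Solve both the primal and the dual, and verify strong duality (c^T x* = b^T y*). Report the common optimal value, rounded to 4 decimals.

The standard primal-dual pair for 'max c^T x s.t. A x <= b, x >= 0' is:
  Dual:  min b^T y  s.t.  A^T y >= c,  y >= 0.

So the dual LP is:
  minimize  11y1 + 9y2 + 8y3 + 36y4
  subject to:
    y1 + y3 + 3y4 >= 6
    y2 + 2y3 + y4 >= 5
    y1, y2, y3, y4 >= 0

Solving the primal: x* = (8, 0).
  primal value c^T x* = 48.
Solving the dual: y* = (0, 0, 6, 0).
  dual value b^T y* = 48.
Strong duality: c^T x* = b^T y*. Confirmed.

48


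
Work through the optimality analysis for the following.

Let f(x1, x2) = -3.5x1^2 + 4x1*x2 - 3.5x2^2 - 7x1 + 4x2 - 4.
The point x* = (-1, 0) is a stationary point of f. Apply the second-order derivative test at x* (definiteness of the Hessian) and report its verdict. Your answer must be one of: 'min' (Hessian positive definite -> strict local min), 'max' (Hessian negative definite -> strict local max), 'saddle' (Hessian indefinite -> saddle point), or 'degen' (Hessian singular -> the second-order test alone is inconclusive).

Compute the Hessian H = grad^2 f:
  H = [[-7, 4], [4, -7]]
Verify stationarity: grad f(x*) = H x* + g = (0, 0).
Eigenvalues of H: -11, -3.
Both eigenvalues < 0, so H is negative definite -> x* is a strict local max.

max


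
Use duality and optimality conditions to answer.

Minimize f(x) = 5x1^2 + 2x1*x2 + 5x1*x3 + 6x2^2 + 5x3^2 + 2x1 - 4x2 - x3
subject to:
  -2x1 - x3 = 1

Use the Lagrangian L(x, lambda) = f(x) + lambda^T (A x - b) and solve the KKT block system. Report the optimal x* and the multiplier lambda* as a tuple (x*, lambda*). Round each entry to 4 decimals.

Form the Lagrangian:
  L(x, lambda) = (1/2) x^T Q x + c^T x + lambda^T (A x - b)
Stationarity (grad_x L = 0): Q x + c + A^T lambda = 0.
Primal feasibility: A x = b.

This gives the KKT block system:
  [ Q   A^T ] [ x     ]   [-c ]
  [ A    0  ] [ lambda ] = [ b ]

Solving the linear system:
  x*      = (-0.6629, 0.4438, 0.3258)
  lambda* = (-1.0562)
  f(x*)   = -1.1854

x* = (-0.6629, 0.4438, 0.3258), lambda* = (-1.0562)


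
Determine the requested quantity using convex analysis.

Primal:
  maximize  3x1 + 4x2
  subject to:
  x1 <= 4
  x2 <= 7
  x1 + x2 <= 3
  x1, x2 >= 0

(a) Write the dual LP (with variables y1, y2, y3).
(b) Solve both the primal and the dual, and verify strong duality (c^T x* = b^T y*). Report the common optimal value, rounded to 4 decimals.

The standard primal-dual pair for 'max c^T x s.t. A x <= b, x >= 0' is:
  Dual:  min b^T y  s.t.  A^T y >= c,  y >= 0.

So the dual LP is:
  minimize  4y1 + 7y2 + 3y3
  subject to:
    y1 + y3 >= 3
    y2 + y3 >= 4
    y1, y2, y3 >= 0

Solving the primal: x* = (0, 3).
  primal value c^T x* = 12.
Solving the dual: y* = (0, 0, 4).
  dual value b^T y* = 12.
Strong duality: c^T x* = b^T y*. Confirmed.

12


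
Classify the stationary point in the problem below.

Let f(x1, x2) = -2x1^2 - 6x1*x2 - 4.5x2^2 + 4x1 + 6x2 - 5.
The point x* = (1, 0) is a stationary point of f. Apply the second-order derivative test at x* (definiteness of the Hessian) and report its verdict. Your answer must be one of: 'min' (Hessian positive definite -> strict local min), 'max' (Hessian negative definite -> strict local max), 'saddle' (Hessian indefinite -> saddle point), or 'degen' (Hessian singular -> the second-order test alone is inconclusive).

Compute the Hessian H = grad^2 f:
  H = [[-4, -6], [-6, -9]]
Verify stationarity: grad f(x*) = H x* + g = (0, 0).
Eigenvalues of H: -13, 0.
H has a zero eigenvalue (singular; negative semidefinite but not definite), so H is neither positive definite, negative definite, nor indefinite. The second-order test alone is inconclusive -> degen.
(Indeed, f is constant along the null direction of H through x*, so x* is not a strict local extremum.)

degen


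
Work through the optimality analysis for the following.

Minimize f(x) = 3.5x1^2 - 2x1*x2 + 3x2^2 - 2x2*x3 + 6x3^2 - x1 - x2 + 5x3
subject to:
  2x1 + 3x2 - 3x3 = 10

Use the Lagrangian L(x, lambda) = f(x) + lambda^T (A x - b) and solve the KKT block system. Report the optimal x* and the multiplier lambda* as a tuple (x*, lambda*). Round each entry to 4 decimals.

Form the Lagrangian:
  L(x, lambda) = (1/2) x^T Q x + c^T x + lambda^T (A x - b)
Stationarity (grad_x L = 0): Q x + c + A^T lambda = 0.
Primal feasibility: A x = b.

This gives the KKT block system:
  [ Q   A^T ] [ x     ]   [-c ]
  [ A    0  ] [ lambda ] = [ b ]

Solving the linear system:
  x*      = (1.3505, 1.6451, -0.7879)
  lambda* = (-2.5817)
  f(x*)   = 9.4411

x* = (1.3505, 1.6451, -0.7879), lambda* = (-2.5817)


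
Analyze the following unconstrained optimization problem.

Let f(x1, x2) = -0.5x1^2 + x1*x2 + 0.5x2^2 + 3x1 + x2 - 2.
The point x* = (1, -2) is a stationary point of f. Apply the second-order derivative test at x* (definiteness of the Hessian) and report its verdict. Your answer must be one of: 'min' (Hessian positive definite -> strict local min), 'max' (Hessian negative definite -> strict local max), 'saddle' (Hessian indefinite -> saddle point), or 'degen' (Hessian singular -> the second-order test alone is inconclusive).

Compute the Hessian H = grad^2 f:
  H = [[-1, 1], [1, 1]]
Verify stationarity: grad f(x*) = H x* + g = (0, 0).
Eigenvalues of H: -1.4142, 1.4142.
Eigenvalues have mixed signs, so H is indefinite -> x* is a saddle point.

saddle


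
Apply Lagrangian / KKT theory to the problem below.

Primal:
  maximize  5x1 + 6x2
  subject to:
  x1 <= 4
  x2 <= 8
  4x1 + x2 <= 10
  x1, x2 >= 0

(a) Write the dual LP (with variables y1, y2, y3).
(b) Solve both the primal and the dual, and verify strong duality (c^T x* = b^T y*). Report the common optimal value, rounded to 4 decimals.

The standard primal-dual pair for 'max c^T x s.t. A x <= b, x >= 0' is:
  Dual:  min b^T y  s.t.  A^T y >= c,  y >= 0.

So the dual LP is:
  minimize  4y1 + 8y2 + 10y3
  subject to:
    y1 + 4y3 >= 5
    y2 + y3 >= 6
    y1, y2, y3 >= 0

Solving the primal: x* = (0.5, 8).
  primal value c^T x* = 50.5.
Solving the dual: y* = (0, 4.75, 1.25).
  dual value b^T y* = 50.5.
Strong duality: c^T x* = b^T y*. Confirmed.

50.5


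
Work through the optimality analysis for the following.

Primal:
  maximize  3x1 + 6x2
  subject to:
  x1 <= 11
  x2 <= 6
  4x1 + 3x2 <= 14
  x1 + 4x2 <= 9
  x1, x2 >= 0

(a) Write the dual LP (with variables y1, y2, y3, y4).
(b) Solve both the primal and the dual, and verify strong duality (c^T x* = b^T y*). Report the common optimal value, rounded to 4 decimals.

The standard primal-dual pair for 'max c^T x s.t. A x <= b, x >= 0' is:
  Dual:  min b^T y  s.t.  A^T y >= c,  y >= 0.

So the dual LP is:
  minimize  11y1 + 6y2 + 14y3 + 9y4
  subject to:
    y1 + 4y3 + y4 >= 3
    y2 + 3y3 + 4y4 >= 6
    y1, y2, y3, y4 >= 0

Solving the primal: x* = (2.2308, 1.6923).
  primal value c^T x* = 16.8462.
Solving the dual: y* = (0, 0, 0.4615, 1.1538).
  dual value b^T y* = 16.8462.
Strong duality: c^T x* = b^T y*. Confirmed.

16.8462


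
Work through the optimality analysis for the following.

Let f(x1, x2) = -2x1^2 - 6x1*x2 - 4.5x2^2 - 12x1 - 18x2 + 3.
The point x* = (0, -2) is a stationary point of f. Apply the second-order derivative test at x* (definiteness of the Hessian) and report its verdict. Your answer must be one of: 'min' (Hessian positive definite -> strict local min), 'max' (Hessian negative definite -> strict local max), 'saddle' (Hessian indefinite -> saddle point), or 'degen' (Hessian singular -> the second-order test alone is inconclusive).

Compute the Hessian H = grad^2 f:
  H = [[-4, -6], [-6, -9]]
Verify stationarity: grad f(x*) = H x* + g = (0, 0).
Eigenvalues of H: -13, 0.
H has a zero eigenvalue (singular; negative semidefinite but not definite), so H is neither positive definite, negative definite, nor indefinite. The second-order test alone is inconclusive -> degen.
(Indeed, f is constant along the null direction of H through x*, so x* is not a strict local extremum.)

degen


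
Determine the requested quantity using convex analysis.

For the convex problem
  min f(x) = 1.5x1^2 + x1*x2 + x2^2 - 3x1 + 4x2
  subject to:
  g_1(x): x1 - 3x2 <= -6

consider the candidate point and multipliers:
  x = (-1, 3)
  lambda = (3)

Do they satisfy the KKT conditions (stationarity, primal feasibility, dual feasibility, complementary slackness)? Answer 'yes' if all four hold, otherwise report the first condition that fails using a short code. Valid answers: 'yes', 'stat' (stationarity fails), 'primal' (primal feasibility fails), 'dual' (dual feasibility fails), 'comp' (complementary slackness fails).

Gradient of f: grad f(x) = Q x + c = (-3, 9)
Constraint values g_i(x) = a_i^T x - b_i:
  g_1((-1, 3)) = -4
Stationarity residual: grad f(x) + sum_i lambda_i a_i = (0, 0)
  -> stationarity OK
Primal feasibility (all g_i <= 0): OK
Dual feasibility (all lambda_i >= 0): OK
Complementary slackness (lambda_i * g_i(x) = 0 for all i): FAILS

Verdict: the first failing condition is complementary_slackness -> comp.

comp


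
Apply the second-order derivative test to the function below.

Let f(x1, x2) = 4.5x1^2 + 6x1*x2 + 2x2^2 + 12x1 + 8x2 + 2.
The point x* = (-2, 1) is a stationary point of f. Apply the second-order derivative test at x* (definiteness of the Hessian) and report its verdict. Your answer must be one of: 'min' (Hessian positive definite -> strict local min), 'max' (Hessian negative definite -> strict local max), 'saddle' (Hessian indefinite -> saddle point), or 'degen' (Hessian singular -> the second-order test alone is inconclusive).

Compute the Hessian H = grad^2 f:
  H = [[9, 6], [6, 4]]
Verify stationarity: grad f(x*) = H x* + g = (0, 0).
Eigenvalues of H: 0, 13.
H has a zero eigenvalue (singular; positive semidefinite but not definite), so H is neither positive definite, negative definite, nor indefinite. The second-order test alone is inconclusive -> degen.
(Indeed, f is constant along the null direction of H through x*, so x* is not a strict local extremum.)

degen


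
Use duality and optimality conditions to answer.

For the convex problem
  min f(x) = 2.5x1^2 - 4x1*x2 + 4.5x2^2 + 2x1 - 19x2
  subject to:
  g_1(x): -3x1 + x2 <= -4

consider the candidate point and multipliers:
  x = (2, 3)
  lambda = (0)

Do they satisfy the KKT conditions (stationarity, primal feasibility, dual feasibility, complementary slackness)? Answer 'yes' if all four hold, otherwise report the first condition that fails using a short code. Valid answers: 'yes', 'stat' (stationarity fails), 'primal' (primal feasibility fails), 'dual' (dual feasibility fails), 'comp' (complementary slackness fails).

Gradient of f: grad f(x) = Q x + c = (0, 0)
Constraint values g_i(x) = a_i^T x - b_i:
  g_1((2, 3)) = 1
Stationarity residual: grad f(x) + sum_i lambda_i a_i = (0, 0)
  -> stationarity OK
Primal feasibility (all g_i <= 0): FAILS
Dual feasibility (all lambda_i >= 0): OK
Complementary slackness (lambda_i * g_i(x) = 0 for all i): OK

Verdict: the first failing condition is primal_feasibility -> primal.

primal


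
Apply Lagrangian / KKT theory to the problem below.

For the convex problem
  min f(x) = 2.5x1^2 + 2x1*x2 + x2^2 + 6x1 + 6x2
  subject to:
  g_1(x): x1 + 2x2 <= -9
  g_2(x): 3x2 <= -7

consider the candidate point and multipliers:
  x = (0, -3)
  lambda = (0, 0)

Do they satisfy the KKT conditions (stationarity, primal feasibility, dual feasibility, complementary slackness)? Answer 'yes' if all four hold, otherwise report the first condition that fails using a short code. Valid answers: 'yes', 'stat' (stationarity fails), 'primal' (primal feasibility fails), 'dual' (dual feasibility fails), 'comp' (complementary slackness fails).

Gradient of f: grad f(x) = Q x + c = (0, 0)
Constraint values g_i(x) = a_i^T x - b_i:
  g_1((0, -3)) = 3
  g_2((0, -3)) = -2
Stationarity residual: grad f(x) + sum_i lambda_i a_i = (0, 0)
  -> stationarity OK
Primal feasibility (all g_i <= 0): FAILS
Dual feasibility (all lambda_i >= 0): OK
Complementary slackness (lambda_i * g_i(x) = 0 for all i): OK

Verdict: the first failing condition is primal_feasibility -> primal.

primal
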